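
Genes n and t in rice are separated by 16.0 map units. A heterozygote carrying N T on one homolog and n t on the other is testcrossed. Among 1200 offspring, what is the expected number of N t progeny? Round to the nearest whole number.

A map distance of 16.0 map units corresponds to a recombination frequency of 0.160.
The F1 is N T / n t, so N t is a recombinant gamete class with expected frequency r/2 = 0.160/2 = 0.0800.
Expected number = 0.0800 × 1200 = 96.00 ≈ 96.

96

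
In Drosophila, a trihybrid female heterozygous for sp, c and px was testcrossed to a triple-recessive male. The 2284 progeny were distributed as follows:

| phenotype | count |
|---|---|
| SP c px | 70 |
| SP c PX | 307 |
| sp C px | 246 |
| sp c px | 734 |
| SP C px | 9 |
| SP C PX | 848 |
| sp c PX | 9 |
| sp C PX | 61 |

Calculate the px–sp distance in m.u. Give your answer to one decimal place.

The two most frequent reciprocal classes, sp c px and SP C PX, are the parental types, so the F1 was sp c px / SP C PX.
The two rarest classes, sp c PX and SP C px, are the double crossovers. Comparing them with the parentals, only the px allele has switched, so px is the middle locus and the order is c – px – sp.
Crossovers in the px–sp interval produce the single-crossover classes SP c px and sp C PX (70 + 61 = 131) plus the double crossovers (18).
RF(px–sp) = (131 + 18) / 2284 = 149/2284 = 0.0652 → 6.5 m.u.

6.5 m.u.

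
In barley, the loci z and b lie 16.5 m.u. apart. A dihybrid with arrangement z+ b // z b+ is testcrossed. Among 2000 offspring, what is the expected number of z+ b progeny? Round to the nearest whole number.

A map distance of 16.5 m.u. corresponds to a recombination frequency of 0.165.
The F1 is z+ b / z b+, so z+ b is a parental gamete class with expected frequency (1 − r)/2 = 0.835/2 = 0.4175.
Expected number = 0.4175 × 2000 = 835.00 ≈ 835.

835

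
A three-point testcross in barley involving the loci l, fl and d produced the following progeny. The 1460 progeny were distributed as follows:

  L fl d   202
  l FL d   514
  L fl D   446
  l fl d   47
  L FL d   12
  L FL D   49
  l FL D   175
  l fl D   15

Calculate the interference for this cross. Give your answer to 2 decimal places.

The two most frequent reciprocal classes, l FL d and L fl D, are the parental types, so the F1 was l FL d / L fl D.
The two rarest classes, L FL d and l fl D, are the double crossovers. Comparing them with the parentals, only the l allele has switched, so l is the middle locus and the order is d – l – fl.
d–l: (377 + 27)/1460 = 0.2767; l–fl: (96 + 27)/1460 = 0.0842.
Expected DCO frequency = 0.2767 × 0.0842 ≈ 0.02330; observed = 27/1460 ≈ 0.01849.
Coefficient of coincidence = 0.01849/0.02330 ≈ 0.79; interference = 1 − 0.79 = 0.21.

0.21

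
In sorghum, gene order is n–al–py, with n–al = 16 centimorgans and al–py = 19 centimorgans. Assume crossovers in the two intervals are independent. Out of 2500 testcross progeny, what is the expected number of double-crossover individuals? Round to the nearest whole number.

76

Map distances give recombination frequencies of 0.160 and 0.190 for the two intervals.
With no interference, expected double-crossover frequency = 0.160 × 0.190 = 0.03040.
Expected number = 0.03040 × 2500 = 76.00 ≈ 76.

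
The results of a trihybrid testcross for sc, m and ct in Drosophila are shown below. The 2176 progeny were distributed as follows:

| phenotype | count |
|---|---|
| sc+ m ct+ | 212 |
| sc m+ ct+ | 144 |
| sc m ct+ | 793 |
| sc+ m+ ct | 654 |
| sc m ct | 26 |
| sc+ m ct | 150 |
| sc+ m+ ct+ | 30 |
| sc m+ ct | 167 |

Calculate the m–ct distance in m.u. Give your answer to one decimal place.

The two most frequent reciprocal classes, sc m ct+ and sc+ m+ ct, are the parental types, so the F1 was sc m ct+ / sc+ m+ ct.
The two rarest classes, sc m ct and sc+ m+ ct+, are the double crossovers. Comparing them with the parentals, only the ct allele has switched, so ct is the middle locus and the order is sc – ct – m.
Crossovers in the ct–m interval produce the single-crossover classes sc m+ ct+ and sc+ m ct (144 + 150 = 294) plus the double crossovers (56).
RF(ct–m) = (294 + 56) / 2176 = 350/2176 = 0.1608 → 16.1 m.u.

16.1 m.u.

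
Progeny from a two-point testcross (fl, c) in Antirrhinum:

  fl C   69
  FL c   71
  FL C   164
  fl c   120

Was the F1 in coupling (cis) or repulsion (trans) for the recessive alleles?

cis

The two most frequent classes are FL C (164) and fl c (120); these are the parental (non-recombinant) types.
So the F1 carried FL C on one chromosome and fl c on the other — the recessive alleles are on the same chromosome (cis / coupling).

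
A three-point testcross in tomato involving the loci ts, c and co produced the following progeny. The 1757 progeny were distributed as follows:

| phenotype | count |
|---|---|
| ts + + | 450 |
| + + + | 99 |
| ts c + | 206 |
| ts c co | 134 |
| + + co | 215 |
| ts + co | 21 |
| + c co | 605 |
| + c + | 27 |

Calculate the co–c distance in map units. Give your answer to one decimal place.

26.7 map units

The two most frequent reciprocal classes, + c co and ts + +, are the parental types, so the F1 was + c co / ts + +.
The two rarest classes, + c + and ts + co, are the double crossovers. Comparing them with the parentals, only the co allele has switched, so co is the middle locus and the order is ts – co – c.
Crossovers in the co–c interval produce the single-crossover classes + + co and ts c + (215 + 206 = 421) plus the double crossovers (48).
RF(co–c) = (421 + 48) / 1757 = 469/1757 = 0.2669 → 26.7 map units.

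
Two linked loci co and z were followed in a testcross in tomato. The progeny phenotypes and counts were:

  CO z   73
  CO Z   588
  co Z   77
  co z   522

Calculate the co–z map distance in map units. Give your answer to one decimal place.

11.9 map units

The two most frequent classes, CO Z (588) and co z (522), are the parental types, so the F1 was CO Z / co z.
The recombinant classes are CO z and co Z: 73 + 77 = 150.
Recombination frequency = 150/1260 = 0.1190 ≈ 11.9%, i.e. 11.9 map units.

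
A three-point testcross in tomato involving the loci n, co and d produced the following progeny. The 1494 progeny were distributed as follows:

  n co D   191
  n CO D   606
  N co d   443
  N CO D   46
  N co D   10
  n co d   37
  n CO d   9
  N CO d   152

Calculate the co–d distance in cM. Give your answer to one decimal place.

24.2 cM

The two most frequent reciprocal classes, n CO D and N co d, are the parental types, so the F1 was n CO D / N co d.
The two rarest classes, n CO d and N co D, are the double crossovers. Comparing them with the parentals, only the d allele has switched, so d is the middle locus and the order is n – d – co.
Crossovers in the d–co interval produce the single-crossover classes n co D and N CO d (191 + 152 = 343) plus the double crossovers (19).
RF(d–co) = (343 + 19) / 1494 = 362/1494 = 0.2423 → 24.2 cM.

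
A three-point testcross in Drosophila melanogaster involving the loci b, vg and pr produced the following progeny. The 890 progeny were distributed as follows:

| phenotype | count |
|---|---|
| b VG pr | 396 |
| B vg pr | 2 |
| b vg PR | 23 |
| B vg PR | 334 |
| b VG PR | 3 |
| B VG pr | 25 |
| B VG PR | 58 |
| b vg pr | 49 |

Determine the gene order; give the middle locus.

pr

The two most frequent reciprocal classes, B vg PR and b VG pr, are the parental types, so the F1 was B vg PR / b VG pr.
The two rarest classes, B vg pr and b VG PR, are the double crossovers. Comparing them with the parentals, only the pr allele has switched, so pr is the middle locus and the order is vg – pr – b.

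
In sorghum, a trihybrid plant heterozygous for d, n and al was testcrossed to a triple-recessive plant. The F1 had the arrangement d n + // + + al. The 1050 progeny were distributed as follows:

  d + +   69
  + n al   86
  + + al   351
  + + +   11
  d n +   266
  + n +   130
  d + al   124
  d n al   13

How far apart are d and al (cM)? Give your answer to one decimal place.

26.5 cM

The two rarest classes, d n al and + + +, are the double crossovers. Comparing them with the parentals, only the al allele has switched, so al is the middle locus and the order is d – al – n.
Crossovers in the d–al interval produce the single-crossover classes + n + and d + al (130 + 124 = 254) plus the double crossovers (24).
RF(d–al) = (254 + 24) / 1050 = 278/1050 = 0.2648 → 26.5 cM.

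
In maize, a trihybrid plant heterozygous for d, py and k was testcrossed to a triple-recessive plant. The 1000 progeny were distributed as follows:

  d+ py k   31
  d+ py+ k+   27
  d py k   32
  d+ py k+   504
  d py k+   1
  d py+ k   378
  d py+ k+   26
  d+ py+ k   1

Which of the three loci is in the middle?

The two most frequent reciprocal classes, d py+ k and d+ py k+, are the parental types, so the F1 was d py+ k / d+ py k+.
The two rarest classes, d+ py+ k and d py k+, are the double crossovers. Comparing them with the parentals, only the d allele has switched, so d is the middle locus and the order is k – d – py.

d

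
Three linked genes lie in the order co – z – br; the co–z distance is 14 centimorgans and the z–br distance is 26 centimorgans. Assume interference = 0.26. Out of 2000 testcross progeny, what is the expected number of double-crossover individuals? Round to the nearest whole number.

Map distances give recombination frequencies of 0.140 and 0.260 for the two intervals.
With interference 0.26 (so coincidence = 0.74), expected double-crossover frequency = 0.140 × 0.260 × 0.74 = 0.02694.
Expected number = 0.02694 × 2000 = 53.87 ≈ 54.

54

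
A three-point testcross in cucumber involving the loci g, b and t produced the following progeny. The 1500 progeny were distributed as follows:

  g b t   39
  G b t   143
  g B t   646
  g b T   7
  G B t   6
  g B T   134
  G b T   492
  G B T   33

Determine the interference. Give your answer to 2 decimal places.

0.21

The two most frequent reciprocal classes, G b T and g B t, are the parental types, so the F1 was G b T / g B t.
The two rarest classes, g b T and G B t, are the double crossovers. Comparing them with the parentals, only the g allele has switched, so g is the middle locus and the order is t – g – b.
t–g: (277 + 13)/1500 = 0.1933; g–b: (72 + 13)/1500 = 0.0567.
Expected DCO frequency = 0.1933 × 0.0567 ≈ 0.01096; observed = 13/1500 ≈ 0.00867.
Coefficient of coincidence = 0.00867/0.01096 ≈ 0.79; interference = 1 − 0.79 = 0.21.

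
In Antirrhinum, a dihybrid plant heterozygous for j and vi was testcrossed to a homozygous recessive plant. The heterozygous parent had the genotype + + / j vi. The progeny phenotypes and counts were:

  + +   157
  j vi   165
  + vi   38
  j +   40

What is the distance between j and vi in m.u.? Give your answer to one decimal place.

19.5 m.u.

The recombinant classes are + vi and j +: 38 + 40 = 78.
Recombination frequency = 78/400 = 0.1950 ≈ 19.5%, i.e. 19.5 m.u.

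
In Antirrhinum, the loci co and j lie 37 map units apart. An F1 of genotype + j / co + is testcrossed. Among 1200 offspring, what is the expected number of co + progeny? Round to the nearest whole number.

A map distance of 37 map units corresponds to a recombination frequency of 0.370.
The F1 is + j / co +, so co + is a parental gamete class with expected frequency (1 − r)/2 = 0.630/2 = 0.3150.
Expected number = 0.3150 × 1200 = 378.00 ≈ 378.

378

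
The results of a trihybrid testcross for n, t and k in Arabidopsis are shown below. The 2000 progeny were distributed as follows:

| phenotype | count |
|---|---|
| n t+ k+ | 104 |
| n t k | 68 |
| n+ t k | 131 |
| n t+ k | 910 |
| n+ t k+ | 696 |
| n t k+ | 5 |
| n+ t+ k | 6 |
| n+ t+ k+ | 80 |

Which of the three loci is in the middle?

The two most frequent reciprocal classes, n t+ k and n+ t k+, are the parental types, so the F1 was n t+ k / n+ t k+.
The two rarest classes, n+ t+ k and n t k+, are the double crossovers. Comparing them with the parentals, only the n allele has switched, so n is the middle locus and the order is k – n – t.

n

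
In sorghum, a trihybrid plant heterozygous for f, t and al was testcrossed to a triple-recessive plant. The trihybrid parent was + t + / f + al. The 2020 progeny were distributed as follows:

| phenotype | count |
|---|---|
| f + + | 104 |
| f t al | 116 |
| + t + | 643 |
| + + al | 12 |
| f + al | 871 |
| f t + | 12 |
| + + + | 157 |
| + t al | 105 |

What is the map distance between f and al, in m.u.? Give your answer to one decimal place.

The two rarest classes, f t + and + + al, are the double crossovers. Comparing them with the parentals, only the f allele has switched, so f is the middle locus and the order is al – f – t.
Crossovers in the al–f interval produce the single-crossover classes + t al and f + + (105 + 104 = 209) plus the double crossovers (24).
RF(al–f) = (209 + 24) / 2020 = 233/2020 = 0.1153 → 11.5 m.u.

11.5 m.u.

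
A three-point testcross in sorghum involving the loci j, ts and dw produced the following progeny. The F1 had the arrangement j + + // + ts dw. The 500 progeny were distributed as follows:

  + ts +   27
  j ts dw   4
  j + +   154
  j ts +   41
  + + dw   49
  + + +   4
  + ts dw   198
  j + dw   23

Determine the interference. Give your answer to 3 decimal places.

The two rarest classes, + + + and j ts dw, are the double crossovers. Comparing them with the parentals, only the j allele has switched, so j is the middle locus and the order is ts – j – dw.
ts–j: (90 + 8)/500 = 0.1960; j–dw: (50 + 8)/500 = 0.1160.
Expected DCO frequency = 0.1960 × 0.1160 ≈ 0.02274; observed = 8/500 ≈ 0.01600.
Coefficient of coincidence = 0.01600/0.02274 ≈ 0.704; interference = 1 − 0.704 = 0.296.

0.296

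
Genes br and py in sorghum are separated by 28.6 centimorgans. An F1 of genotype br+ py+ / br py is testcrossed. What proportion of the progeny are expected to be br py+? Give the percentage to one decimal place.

14.3%

A map distance of 28.6 centimorgans corresponds to a recombination frequency of 0.286.
The F1 is br+ py+ / br py, so br py+ is a recombinant gamete class with expected frequency r/2 = 0.286/2 = 0.1430.
That is 0.1430 = 14.3% of the progeny.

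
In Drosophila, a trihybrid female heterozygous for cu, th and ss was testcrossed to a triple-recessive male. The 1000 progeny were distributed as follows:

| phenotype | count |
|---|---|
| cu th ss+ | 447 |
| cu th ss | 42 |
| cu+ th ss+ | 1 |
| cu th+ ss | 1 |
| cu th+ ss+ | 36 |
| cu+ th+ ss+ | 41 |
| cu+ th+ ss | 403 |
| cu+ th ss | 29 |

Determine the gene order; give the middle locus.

cu

The two most frequent reciprocal classes, cu th ss+ and cu+ th+ ss, are the parental types, so the F1 was cu th ss+ / cu+ th+ ss.
The two rarest classes, cu+ th ss+ and cu th+ ss, are the double crossovers. Comparing them with the parentals, only the cu allele has switched, so cu is the middle locus and the order is th – cu – ss.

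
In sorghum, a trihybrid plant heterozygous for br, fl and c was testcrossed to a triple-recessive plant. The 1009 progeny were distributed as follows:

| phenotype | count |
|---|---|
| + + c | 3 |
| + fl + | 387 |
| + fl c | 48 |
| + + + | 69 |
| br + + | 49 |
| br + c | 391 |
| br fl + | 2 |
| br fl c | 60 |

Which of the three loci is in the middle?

br

The two most frequent reciprocal classes, + fl + and br + c, are the parental types, so the F1 was + fl + / br + c.
The two rarest classes, br fl + and + + c, are the double crossovers. Comparing them with the parentals, only the br allele has switched, so br is the middle locus and the order is c – br – fl.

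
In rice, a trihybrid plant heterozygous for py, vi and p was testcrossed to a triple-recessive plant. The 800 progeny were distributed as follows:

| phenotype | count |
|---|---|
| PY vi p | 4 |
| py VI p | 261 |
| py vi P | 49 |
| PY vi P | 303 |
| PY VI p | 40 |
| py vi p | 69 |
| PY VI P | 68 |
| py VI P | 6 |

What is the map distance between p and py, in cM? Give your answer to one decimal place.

12.4 cM

The two most frequent reciprocal classes, py VI p and PY vi P, are the parental types, so the F1 was py VI p / PY vi P.
The two rarest classes, py VI P and PY vi p, are the double crossovers. Comparing them with the parentals, only the p allele has switched, so p is the middle locus and the order is py – p – vi.
Crossovers in the py–p interval produce the single-crossover classes PY VI p and py vi P (40 + 49 = 89) plus the double crossovers (10).
RF(py–p) = (89 + 10) / 800 = 99/800 = 0.1237 → 12.4 cM.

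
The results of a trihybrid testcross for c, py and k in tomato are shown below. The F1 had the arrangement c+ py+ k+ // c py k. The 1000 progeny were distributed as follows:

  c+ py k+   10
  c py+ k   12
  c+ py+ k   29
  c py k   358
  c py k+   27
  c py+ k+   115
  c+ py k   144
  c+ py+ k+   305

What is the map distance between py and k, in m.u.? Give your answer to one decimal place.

The two rarest classes, c+ py k+ and c py+ k, are the double crossovers. Comparing them with the parentals, only the py allele has switched, so py is the middle locus and the order is c – py – k.
Crossovers in the py–k interval produce the single-crossover classes c+ py+ k and c py k+ (29 + 27 = 56) plus the double crossovers (22).
RF(py–k) = (56 + 22) / 1000 = 78/1000 = 0.0780 → 7.8 m.u.

7.8 m.u.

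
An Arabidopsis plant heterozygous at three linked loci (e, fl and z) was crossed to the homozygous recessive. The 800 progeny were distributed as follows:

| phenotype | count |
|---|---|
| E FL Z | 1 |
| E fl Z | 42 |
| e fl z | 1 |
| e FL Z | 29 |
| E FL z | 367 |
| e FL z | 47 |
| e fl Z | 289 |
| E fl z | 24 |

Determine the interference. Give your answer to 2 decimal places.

The two most frequent reciprocal classes, E FL z and e fl Z, are the parental types, so the F1 was E FL z / e fl Z.
The two rarest classes, E FL Z and e fl z, are the double crossovers. Comparing them with the parentals, only the z allele has switched, so z is the middle locus and the order is e – z – fl.
e–z: (89 + 2)/800 = 0.1138; z–fl: (53 + 2)/800 = 0.0688.
Expected DCO frequency = 0.1138 × 0.0688 ≈ 0.00783; observed = 2/800 ≈ 0.00250.
Coefficient of coincidence = 0.00250/0.00783 ≈ 0.32; interference = 1 − 0.32 = 0.68.

0.68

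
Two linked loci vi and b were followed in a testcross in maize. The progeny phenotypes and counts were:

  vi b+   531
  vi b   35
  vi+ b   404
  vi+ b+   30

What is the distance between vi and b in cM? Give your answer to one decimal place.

The two most frequent classes, vi+ b (404) and vi b+ (531), are the parental types, so the F1 was vi+ b / vi b+.
The recombinant classes are vi+ b+ and vi b: 30 + 35 = 65.
Recombination frequency = 65/1000 = 0.0650 ≈ 6.5%, i.e. 6.5 cM.

6.5 cM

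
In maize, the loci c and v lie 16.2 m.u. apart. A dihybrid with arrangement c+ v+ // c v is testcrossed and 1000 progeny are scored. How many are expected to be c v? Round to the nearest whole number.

419

A map distance of 16.2 m.u. corresponds to a recombination frequency of 0.162.
The F1 is c+ v+ / c v, so c v is a parental gamete class with expected frequency (1 − r)/2 = 0.838/2 = 0.4190.
Expected number = 0.4190 × 1000 = 419.00 ≈ 419.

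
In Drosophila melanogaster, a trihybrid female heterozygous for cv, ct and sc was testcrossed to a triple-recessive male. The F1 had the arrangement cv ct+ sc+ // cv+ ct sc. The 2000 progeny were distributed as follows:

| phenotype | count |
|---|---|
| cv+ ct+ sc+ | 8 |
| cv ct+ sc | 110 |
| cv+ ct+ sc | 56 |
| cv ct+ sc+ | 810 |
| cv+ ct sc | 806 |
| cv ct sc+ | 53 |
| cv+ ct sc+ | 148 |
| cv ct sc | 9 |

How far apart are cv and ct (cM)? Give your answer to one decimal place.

6.3 cM

The two rarest classes, cv+ ct+ sc+ and cv ct sc, are the double crossovers. Comparing them with the parentals, only the cv allele has switched, so cv is the middle locus and the order is ct – cv – sc.
Crossovers in the ct–cv interval produce the single-crossover classes cv ct sc+ and cv+ ct+ sc (53 + 56 = 109) plus the double crossovers (17).
RF(ct–cv) = (109 + 17) / 2000 = 126/2000 = 0.0630 → 6.3 cM.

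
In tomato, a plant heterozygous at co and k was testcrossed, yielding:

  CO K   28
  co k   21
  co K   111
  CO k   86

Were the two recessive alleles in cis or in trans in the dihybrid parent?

The two most frequent classes are CO k (86) and co K (111); these are the parental (non-recombinant) types.
So the F1 carried CO k on one chromosome and co K on the other — the recessive alleles are on opposite chromosomes (trans / repulsion).

trans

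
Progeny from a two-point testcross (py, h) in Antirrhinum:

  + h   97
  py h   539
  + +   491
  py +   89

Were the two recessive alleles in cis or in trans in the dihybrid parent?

The two most frequent classes are + + (491) and py h (539); these are the parental (non-recombinant) types.
So the F1 carried + + on one chromosome and py h on the other — the recessive alleles are on the same chromosome (cis / coupling).

cis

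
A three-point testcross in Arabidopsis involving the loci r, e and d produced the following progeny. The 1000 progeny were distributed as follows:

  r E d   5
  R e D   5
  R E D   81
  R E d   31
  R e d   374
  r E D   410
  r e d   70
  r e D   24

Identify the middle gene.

The two most frequent reciprocal classes, r E D and R e d, are the parental types, so the F1 was r E D / R e d.
The two rarest classes, r E d and R e D, are the double crossovers. Comparing them with the parentals, only the d allele has switched, so d is the middle locus and the order is r – d – e.

d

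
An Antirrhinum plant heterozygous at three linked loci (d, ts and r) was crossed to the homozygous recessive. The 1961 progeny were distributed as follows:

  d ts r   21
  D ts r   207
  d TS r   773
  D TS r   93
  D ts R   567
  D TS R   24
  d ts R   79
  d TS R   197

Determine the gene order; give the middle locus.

The two most frequent reciprocal classes, D ts R and d TS r, are the parental types, so the F1 was D ts R / d TS r.
The two rarest classes, D TS R and d ts r, are the double crossovers. Comparing them with the parentals, only the ts allele has switched, so ts is the middle locus and the order is d – ts – r.

ts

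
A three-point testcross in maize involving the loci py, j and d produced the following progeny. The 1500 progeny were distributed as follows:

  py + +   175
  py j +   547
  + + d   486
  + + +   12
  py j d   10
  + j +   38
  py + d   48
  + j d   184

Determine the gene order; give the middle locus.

The two most frequent reciprocal classes, py j + and + + d, are the parental types, so the F1 was py j + / + + d.
The two rarest classes, py j d and + + +, are the double crossovers. Comparing them with the parentals, only the d allele has switched, so d is the middle locus and the order is py – d – j.

d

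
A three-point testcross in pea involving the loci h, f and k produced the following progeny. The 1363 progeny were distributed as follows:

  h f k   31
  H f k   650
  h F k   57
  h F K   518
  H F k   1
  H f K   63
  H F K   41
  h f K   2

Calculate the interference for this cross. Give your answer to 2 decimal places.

The two most frequent reciprocal classes, h F K and H f k, are the parental types, so the F1 was h F K / H f k.
The two rarest classes, h f K and H F k, are the double crossovers. Comparing them with the parentals, only the f allele has switched, so f is the middle locus and the order is h – f – k.
h–f: (72 + 3)/1363 = 0.0550; f–k: (120 + 3)/1363 = 0.0902.
Expected DCO frequency = 0.0550 × 0.0902 ≈ 0.00496; observed = 3/1363 ≈ 0.00220.
Coefficient of coincidence = 0.00220/0.00496 ≈ 0.44; interference = 1 − 0.44 = 0.56.

0.56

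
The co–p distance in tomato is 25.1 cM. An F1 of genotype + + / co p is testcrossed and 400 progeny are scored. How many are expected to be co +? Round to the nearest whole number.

50

A map distance of 25.1 cM corresponds to a recombination frequency of 0.251.
The F1 is + + / co p, so co + is a recombinant gamete class with expected frequency r/2 = 0.251/2 = 0.1255.
Expected number = 0.1255 × 400 = 50.20 ≈ 50.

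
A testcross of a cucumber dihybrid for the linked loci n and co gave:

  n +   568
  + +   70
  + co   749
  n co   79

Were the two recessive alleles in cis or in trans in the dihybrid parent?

The two most frequent classes are + co (749) and n + (568); these are the parental (non-recombinant) types.
So the F1 carried + co on one chromosome and n + on the other — the recessive alleles are on opposite chromosomes (trans / repulsion).

trans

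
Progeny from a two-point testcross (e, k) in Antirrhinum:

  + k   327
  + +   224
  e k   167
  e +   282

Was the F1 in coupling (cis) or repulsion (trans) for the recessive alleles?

The two most frequent classes are + k (327) and e + (282); these are the parental (non-recombinant) types.
So the F1 carried + k on one chromosome and e + on the other — the recessive alleles are on opposite chromosomes (trans / repulsion).

trans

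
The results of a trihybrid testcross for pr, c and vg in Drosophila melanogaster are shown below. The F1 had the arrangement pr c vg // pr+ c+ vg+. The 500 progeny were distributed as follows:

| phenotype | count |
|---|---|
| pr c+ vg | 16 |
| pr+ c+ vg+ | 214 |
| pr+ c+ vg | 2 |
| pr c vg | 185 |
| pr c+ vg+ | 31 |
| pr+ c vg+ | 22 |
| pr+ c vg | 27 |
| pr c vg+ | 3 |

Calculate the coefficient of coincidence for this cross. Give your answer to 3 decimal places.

The two rarest classes, pr c vg+ and pr+ c+ vg, are the double crossovers. Comparing them with the parentals, only the vg allele has switched, so vg is the middle locus and the order is pr – vg – c.
pr–vg: (58 + 5)/500 = 0.1260; vg–c: (38 + 5)/500 = 0.0860.
Expected DCO frequency = 0.1260 × 0.0860 ≈ 0.01084; observed = 5/500 ≈ 0.01000.
Coefficient of coincidence = 0.01000/0.01084 ≈ 0.923.

0.923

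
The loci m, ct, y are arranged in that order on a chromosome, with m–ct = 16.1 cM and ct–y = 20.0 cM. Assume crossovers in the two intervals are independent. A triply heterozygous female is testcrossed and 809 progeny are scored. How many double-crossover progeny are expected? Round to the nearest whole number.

Map distances give recombination frequencies of 0.161 and 0.200 for the two intervals.
With no interference, expected double-crossover frequency = 0.161 × 0.200 = 0.03220.
Expected number = 0.03220 × 809 = 26.05 ≈ 26.

26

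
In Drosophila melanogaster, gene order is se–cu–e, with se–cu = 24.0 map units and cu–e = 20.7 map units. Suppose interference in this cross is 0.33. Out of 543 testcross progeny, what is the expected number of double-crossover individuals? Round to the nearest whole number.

Map distances give recombination frequencies of 0.240 and 0.207 for the two intervals.
With interference 0.33 (so coincidence = 0.67), expected double-crossover frequency = 0.240 × 0.207 × 0.67 = 0.03329.
Expected number = 0.03329 × 543 = 18.07 ≈ 18.

18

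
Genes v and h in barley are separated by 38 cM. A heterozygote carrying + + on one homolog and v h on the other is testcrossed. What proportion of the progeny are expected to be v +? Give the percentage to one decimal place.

A map distance of 38 cM corresponds to a recombination frequency of 0.380.
The F1 is + + / v h, so v + is a recombinant gamete class with expected frequency r/2 = 0.380/2 = 0.1900.
That is 0.1900 = 19.0% of the progeny.

19.0%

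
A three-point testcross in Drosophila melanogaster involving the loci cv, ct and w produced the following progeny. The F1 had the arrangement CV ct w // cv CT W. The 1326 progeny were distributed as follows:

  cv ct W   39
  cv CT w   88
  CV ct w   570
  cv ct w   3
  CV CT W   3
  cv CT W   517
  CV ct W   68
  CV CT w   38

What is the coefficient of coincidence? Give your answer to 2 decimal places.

0.59

The two rarest classes, cv ct w and CV CT W, are the double crossovers. Comparing them with the parentals, only the cv allele has switched, so cv is the middle locus and the order is w – cv – ct.
w–cv: (156 + 6)/1326 = 0.1222; cv–ct: (77 + 6)/1326 = 0.0626.
Expected DCO frequency = 0.1222 × 0.0626 ≈ 0.00765; observed = 6/1326 ≈ 0.00452.
Coefficient of coincidence = 0.00452/0.00765 ≈ 0.59.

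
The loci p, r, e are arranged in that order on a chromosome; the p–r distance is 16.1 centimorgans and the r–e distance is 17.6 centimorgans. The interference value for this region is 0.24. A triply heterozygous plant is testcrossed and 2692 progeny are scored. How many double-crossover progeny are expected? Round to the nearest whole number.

Map distances give recombination frequencies of 0.161 and 0.176 for the two intervals.
With interference 0.24 (so coincidence = 0.76), expected double-crossover frequency = 0.161 × 0.176 × 0.76 = 0.02154.
Expected number = 0.02154 × 2692 = 57.97 ≈ 58.

58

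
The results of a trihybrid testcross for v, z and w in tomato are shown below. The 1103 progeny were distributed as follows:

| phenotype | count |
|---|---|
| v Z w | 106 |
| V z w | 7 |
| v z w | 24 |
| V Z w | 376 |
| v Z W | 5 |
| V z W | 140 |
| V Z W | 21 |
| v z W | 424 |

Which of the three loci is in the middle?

z

The two most frequent reciprocal classes, V Z w and v z W, are the parental types, so the F1 was V Z w / v z W.
The two rarest classes, V z w and v Z W, are the double crossovers. Comparing them with the parentals, only the z allele has switched, so z is the middle locus and the order is w – z – v.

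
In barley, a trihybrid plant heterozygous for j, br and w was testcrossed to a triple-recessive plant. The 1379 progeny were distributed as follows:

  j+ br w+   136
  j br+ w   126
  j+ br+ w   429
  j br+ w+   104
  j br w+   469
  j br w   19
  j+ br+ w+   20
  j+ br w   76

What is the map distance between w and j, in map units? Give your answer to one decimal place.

The two most frequent reciprocal classes, j br w+ and j+ br+ w, are the parental types, so the F1 was j br w+ / j+ br+ w.
The two rarest classes, j br w and j+ br+ w+, are the double crossovers. Comparing them with the parentals, only the w allele has switched, so w is the middle locus and the order is j – w – br.
Crossovers in the j–w interval produce the single-crossover classes j+ br w+ and j br+ w (136 + 126 = 262) plus the double crossovers (39).
RF(j–w) = (262 + 39) / 1379 = 301/1379 = 0.2183 → 21.8 map units.

21.8 map units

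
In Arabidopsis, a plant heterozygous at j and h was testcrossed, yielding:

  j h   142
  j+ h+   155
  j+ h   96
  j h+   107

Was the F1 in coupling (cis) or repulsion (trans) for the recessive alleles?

cis

The two most frequent classes are j+ h+ (155) and j h (142); these are the parental (non-recombinant) types.
So the F1 carried j+ h+ on one chromosome and j h on the other — the recessive alleles are on the same chromosome (cis / coupling).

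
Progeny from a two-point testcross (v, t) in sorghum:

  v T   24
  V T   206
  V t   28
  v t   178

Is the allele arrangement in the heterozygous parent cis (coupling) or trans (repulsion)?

cis

The two most frequent classes are V T (206) and v t (178); these are the parental (non-recombinant) types.
So the F1 carried V T on one chromosome and v t on the other — the recessive alleles are on the same chromosome (cis / coupling).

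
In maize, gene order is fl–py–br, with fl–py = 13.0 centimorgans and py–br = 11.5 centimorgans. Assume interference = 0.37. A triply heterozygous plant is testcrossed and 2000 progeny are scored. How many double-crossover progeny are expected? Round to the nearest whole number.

Map distances give recombination frequencies of 0.130 and 0.115 for the two intervals.
With interference 0.37 (so coincidence = 0.63), expected double-crossover frequency = 0.130 × 0.115 × 0.63 = 0.00942.
Expected number = 0.00942 × 2000 = 18.84 ≈ 19.

19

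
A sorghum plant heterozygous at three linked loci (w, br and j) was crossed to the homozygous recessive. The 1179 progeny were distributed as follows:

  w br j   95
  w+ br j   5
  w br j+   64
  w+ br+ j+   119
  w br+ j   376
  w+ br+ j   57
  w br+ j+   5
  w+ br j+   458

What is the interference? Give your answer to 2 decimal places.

The two most frequent reciprocal classes, w+ br j+ and w br+ j, are the parental types, so the F1 was w+ br j+ / w br+ j.
The two rarest classes, w+ br j and w br+ j+, are the double crossovers. Comparing them with the parentals, only the j allele has switched, so j is the middle locus and the order is w – j – br.
w–j: (121 + 10)/1179 = 0.1111; j–br: (214 + 10)/1179 = 0.1900.
Expected DCO frequency = 0.1111 × 0.1900 ≈ 0.02111; observed = 10/1179 ≈ 0.00848.
Coefficient of coincidence = 0.00848/0.02111 ≈ 0.40; interference = 1 − 0.40 = 0.60.

0.60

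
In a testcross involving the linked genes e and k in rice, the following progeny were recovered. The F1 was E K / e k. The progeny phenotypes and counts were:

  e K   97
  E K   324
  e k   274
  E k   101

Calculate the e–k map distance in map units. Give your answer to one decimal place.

24.9 map units

The recombinant classes are E k and e K: 101 + 97 = 198.
Recombination frequency = 198/796 = 0.2487 ≈ 24.9%, i.e. 24.9 map units.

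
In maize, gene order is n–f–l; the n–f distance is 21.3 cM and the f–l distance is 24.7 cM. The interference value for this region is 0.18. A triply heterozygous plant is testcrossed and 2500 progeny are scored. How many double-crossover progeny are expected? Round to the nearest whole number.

Map distances give recombination frequencies of 0.213 and 0.247 for the two intervals.
With interference 0.18 (so coincidence = 0.82), expected double-crossover frequency = 0.213 × 0.247 × 0.82 = 0.04314.
Expected number = 0.04314 × 2500 = 107.85 ≈ 108.

108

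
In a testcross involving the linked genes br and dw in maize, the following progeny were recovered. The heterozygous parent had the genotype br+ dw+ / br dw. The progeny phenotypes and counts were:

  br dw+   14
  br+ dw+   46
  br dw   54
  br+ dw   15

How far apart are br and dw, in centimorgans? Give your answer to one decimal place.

The recombinant classes are br+ dw and br dw+: 15 + 14 = 29.
Recombination frequency = 29/129 = 0.2248 ≈ 22.5%, i.e. 22.5 centimorgans.

22.5 centimorgans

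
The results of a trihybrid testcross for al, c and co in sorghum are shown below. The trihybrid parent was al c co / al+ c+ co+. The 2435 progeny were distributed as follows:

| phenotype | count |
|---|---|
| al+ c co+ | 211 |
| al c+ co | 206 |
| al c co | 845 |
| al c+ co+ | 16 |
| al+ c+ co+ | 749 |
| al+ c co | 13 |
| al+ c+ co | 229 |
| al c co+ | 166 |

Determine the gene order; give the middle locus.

al

The two rarest classes, al+ c co and al c+ co+, are the double crossovers. Comparing them with the parentals, only the al allele has switched, so al is the middle locus and the order is co – al – c.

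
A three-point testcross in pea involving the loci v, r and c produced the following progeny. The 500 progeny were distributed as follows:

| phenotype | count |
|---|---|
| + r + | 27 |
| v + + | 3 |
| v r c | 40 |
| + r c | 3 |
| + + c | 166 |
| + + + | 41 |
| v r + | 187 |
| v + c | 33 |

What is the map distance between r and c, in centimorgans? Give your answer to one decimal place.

The two most frequent reciprocal classes, + + c and v r +, are the parental types, so the F1 was + + c / v r +.
The two rarest classes, + r c and v + +, are the double crossovers. Comparing them with the parentals, only the r allele has switched, so r is the middle locus and the order is v – r – c.
Crossovers in the r–c interval produce the single-crossover classes + + + and v r c (41 + 40 = 81) plus the double crossovers (6).
RF(r–c) = (81 + 6) / 500 = 87/500 = 0.1740 → 17.4 centimorgans.

17.4 centimorgans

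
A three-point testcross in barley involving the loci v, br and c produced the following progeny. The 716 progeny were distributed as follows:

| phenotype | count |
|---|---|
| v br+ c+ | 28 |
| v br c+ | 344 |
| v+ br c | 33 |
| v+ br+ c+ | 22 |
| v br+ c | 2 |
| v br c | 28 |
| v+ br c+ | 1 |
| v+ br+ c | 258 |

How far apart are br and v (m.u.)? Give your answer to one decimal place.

8.9 m.u.

The two most frequent reciprocal classes, v+ br+ c and v br c+, are the parental types, so the F1 was v+ br+ c / v br c+.
The two rarest classes, v br+ c and v+ br c+, are the double crossovers. Comparing them with the parentals, only the v allele has switched, so v is the middle locus and the order is c – v – br.
Crossovers in the v–br interval produce the single-crossover classes v+ br c and v br+ c+ (33 + 28 = 61) plus the double crossovers (3).
RF(v–br) = (61 + 3) / 716 = 64/716 = 0.0894 → 8.9 m.u.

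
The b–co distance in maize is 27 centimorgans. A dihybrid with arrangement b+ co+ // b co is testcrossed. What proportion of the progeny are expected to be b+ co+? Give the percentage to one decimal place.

A map distance of 27 centimorgans corresponds to a recombination frequency of 0.270.
The F1 is b+ co+ / b co, so b+ co+ is a parental gamete class with expected frequency (1 − r)/2 = 0.730/2 = 0.3650.
That is 0.3650 = 36.5% of the progeny.

36.5%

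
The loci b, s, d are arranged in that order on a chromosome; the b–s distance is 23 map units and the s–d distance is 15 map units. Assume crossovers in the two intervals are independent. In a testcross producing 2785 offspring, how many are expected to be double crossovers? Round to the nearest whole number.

Map distances give recombination frequencies of 0.230 and 0.150 for the two intervals.
With no interference, expected double-crossover frequency = 0.230 × 0.150 = 0.03450.
Expected number = 0.03450 × 2785 = 96.08 ≈ 96.

96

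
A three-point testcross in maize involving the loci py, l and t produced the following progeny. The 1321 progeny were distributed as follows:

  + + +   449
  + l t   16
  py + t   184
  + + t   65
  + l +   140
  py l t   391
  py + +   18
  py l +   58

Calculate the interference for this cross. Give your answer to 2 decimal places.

The two most frequent reciprocal classes, py l t and + + +, are the parental types, so the F1 was py l t / + + +.
The two rarest classes, + l t and py + +, are the double crossovers. Comparing them with the parentals, only the py allele has switched, so py is the middle locus and the order is t – py – l.
t–py: (123 + 34)/1321 = 0.1188; py–l: (324 + 34)/1321 = 0.2710.
Expected DCO frequency = 0.1188 × 0.2710 ≈ 0.03219; observed = 34/1321 ≈ 0.02574.
Coefficient of coincidence = 0.02574/0.03219 ≈ 0.80; interference = 1 − 0.80 = 0.20.

0.20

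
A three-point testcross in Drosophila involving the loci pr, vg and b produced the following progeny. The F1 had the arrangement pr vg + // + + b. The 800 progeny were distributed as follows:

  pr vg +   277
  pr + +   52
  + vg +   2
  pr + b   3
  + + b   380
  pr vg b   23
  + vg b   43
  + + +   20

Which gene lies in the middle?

The two rarest classes, + vg + and pr + b, are the double crossovers. Comparing them with the parentals, only the pr allele has switched, so pr is the middle locus and the order is vg – pr – b.

pr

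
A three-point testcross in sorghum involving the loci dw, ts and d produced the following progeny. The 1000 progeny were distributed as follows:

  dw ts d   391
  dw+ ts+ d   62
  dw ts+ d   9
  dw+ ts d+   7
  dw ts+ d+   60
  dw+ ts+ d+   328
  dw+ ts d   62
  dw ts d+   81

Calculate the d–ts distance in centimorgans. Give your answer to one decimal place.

The two most frequent reciprocal classes, dw+ ts+ d+ and dw ts d, are the parental types, so the F1 was dw+ ts+ d+ / dw ts d.
The two rarest classes, dw+ ts d+ and dw ts+ d, are the double crossovers. Comparing them with the parentals, only the ts allele has switched, so ts is the middle locus and the order is d – ts – dw.
Crossovers in the d–ts interval produce the single-crossover classes dw+ ts+ d and dw ts d+ (62 + 81 = 143) plus the double crossovers (16).
RF(d–ts) = (143 + 16) / 1000 = 159/1000 = 0.1590 → 15.9 centimorgans.

15.9 centimorgans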